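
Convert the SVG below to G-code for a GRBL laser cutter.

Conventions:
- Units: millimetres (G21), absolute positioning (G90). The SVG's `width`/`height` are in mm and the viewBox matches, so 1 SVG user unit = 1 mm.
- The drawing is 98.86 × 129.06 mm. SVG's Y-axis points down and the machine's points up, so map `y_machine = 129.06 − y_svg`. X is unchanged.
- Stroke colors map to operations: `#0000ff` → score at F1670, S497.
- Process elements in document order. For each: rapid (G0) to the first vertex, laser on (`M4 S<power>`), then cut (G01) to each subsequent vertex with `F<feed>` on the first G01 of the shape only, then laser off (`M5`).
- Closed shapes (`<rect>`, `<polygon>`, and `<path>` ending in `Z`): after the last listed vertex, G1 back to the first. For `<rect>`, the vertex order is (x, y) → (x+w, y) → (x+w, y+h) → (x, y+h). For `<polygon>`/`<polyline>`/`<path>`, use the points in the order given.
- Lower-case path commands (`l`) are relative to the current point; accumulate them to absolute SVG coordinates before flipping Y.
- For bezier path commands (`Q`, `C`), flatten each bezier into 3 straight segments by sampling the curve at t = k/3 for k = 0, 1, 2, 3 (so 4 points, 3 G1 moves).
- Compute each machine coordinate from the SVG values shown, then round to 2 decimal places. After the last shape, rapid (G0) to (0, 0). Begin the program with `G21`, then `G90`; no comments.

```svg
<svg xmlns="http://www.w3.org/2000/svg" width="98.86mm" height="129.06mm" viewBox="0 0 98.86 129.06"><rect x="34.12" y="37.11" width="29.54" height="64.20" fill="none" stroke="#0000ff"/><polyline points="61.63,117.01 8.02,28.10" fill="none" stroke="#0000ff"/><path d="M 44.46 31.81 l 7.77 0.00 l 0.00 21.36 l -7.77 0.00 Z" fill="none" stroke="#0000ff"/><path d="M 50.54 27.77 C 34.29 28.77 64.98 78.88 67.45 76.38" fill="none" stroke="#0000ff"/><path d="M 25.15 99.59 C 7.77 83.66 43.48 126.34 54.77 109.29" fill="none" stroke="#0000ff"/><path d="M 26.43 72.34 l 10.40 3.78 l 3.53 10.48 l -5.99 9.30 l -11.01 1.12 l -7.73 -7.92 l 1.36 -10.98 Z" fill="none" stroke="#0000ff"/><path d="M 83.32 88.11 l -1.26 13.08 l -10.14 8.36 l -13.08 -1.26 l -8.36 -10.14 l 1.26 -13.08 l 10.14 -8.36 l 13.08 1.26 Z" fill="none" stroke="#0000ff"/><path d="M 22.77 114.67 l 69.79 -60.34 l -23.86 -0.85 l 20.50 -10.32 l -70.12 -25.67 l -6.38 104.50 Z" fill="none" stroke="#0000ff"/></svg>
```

G21
G90
G0 X34.12 Y91.95
M4 S497
G01 X63.66 Y91.95 F1670
G01 X63.66 Y27.75
G01 X34.12 Y27.75
G01 X34.12 Y91.95
M5
G0 X61.63 Y12.05
M4 S497
G01 X8.02 Y100.96 F1670
M5
G0 X44.46 Y97.25
M4 S497
G01 X52.23 Y97.25 F1670
G01 X52.23 Y75.89
G01 X44.46 Y75.89
G01 X44.46 Y97.25
M5
G0 X50.54 Y101.29
M4 S497
G01 X47.15 Y87.69 F1670
G01 X58.36 Y63.95
G01 X67.45 Y52.68
M5
G0 X25.15 Y29.47
M4 S497
G01 X22.60 Y30.25 F1670
G01 X38.21 Y18.25
G01 X54.77 Y19.77
M5
G0 X26.43 Y56.72
M4 S497
G01 X36.83 Y52.94 F1670
G01 X40.36 Y42.46
G01 X34.37 Y33.16
G01 X23.36 Y32.04
G01 X15.63 Y39.96
G01 X16.99 Y50.94
G01 X26.43 Y56.72
M5
G0 X83.32 Y40.95
M4 S497
G01 X82.06 Y27.87 F1670
G01 X71.92 Y19.51
G01 X58.84 Y20.77
G01 X50.48 Y30.91
G01 X51.74 Y43.99
G01 X61.88 Y52.35
G01 X74.96 Y51.09
G01 X83.32 Y40.95
M5
G0 X22.77 Y14.39
M4 S497
G01 X92.56 Y74.73 F1670
G01 X68.70 Y75.58
G01 X89.20 Y85.90
G01 X19.08 Y111.57
G01 X12.70 Y7.07
G01 X22.77 Y14.39
M5
G0 X0.00 Y0.00

viewBox `0 0 98.86 129.06` with mm width/height → 1 unit = 1 mm. Flip: y_m = 129.06 − y_svg.

**Shape 1** — `<rect>` rectangle, stroke `#0000ff` → score (S497, F1670). Machine vertices: (34.12,91.95) → (63.66,91.95) → (63.66,27.75) → (34.12,27.75) → (34.12,91.95). Closed: final G1 returns to the first vertex.

**Shape 2** — `<polyline>` line segment, stroke `#0000ff` → score (S497, F1670). Machine vertices: (61.63,12.05) → (8.02,100.96). Open path.

**Shape 3** — `<path>` rectangle, stroke `#0000ff` → score (S497, F1670). Machine vertices: (44.46,97.25) → (52.23,97.25) → (52.23,75.89) → (44.46,75.89) → (44.46,97.25). Closed: final G1 returns to the first vertex.

**Shape 4** — `<path>` cubic bezier, stroke `#0000ff` → score (S497, F1670). Control points (SVG): P0=(50.54,27.77), P1=(34.29,28.77), P2=(64.98,78.88), P3=(67.45,76.38); sampled at t=k/3. Machine vertices: (50.54,101.29) → (47.15,87.69) → (58.36,63.95) → (67.45,52.68). Open path.

**Shape 5** — `<path>` cubic bezier, stroke `#0000ff` → score (S497, F1670). Control points (SVG): P0=(25.15,99.59), P1=(7.77,83.66), P2=(43.48,126.34), P3=(54.77,109.29); sampled at t=k/3. Machine vertices: (25.15,29.47) → (22.60,30.25) → (38.21,18.25) → (54.77,19.77). Open path.

**Shape 6** — `<path>` regular polygon, stroke `#0000ff` → score (S497, F1670). Machine vertices: (26.43,56.72) → (36.83,52.94) → (40.36,42.46) → (34.37,33.16) → (23.36,32.04) → (15.63,39.96) → (16.99,50.94) → (26.43,56.72). Closed: final G1 returns to the first vertex.

**Shape 7** — `<path>` regular polygon, stroke `#0000ff` → score (S497, F1670). Machine vertices: (83.32,40.95) → (82.06,27.87) → (71.92,19.51) → (58.84,20.77) → (50.48,30.91) → (51.74,43.99) → (61.88,52.35) → (74.96,51.09) → (83.32,40.95). Closed: final G1 returns to the first vertex.

**Shape 8** — `<path>` closed polygon, stroke `#0000ff` → score (S497, F1670). Machine vertices: (22.77,14.39) → (92.56,74.73) → (68.70,75.58) → (89.20,85.90) → (19.08,111.57) → (12.70,7.07) → (22.77,14.39). Closed: final G1 returns to the first vertex.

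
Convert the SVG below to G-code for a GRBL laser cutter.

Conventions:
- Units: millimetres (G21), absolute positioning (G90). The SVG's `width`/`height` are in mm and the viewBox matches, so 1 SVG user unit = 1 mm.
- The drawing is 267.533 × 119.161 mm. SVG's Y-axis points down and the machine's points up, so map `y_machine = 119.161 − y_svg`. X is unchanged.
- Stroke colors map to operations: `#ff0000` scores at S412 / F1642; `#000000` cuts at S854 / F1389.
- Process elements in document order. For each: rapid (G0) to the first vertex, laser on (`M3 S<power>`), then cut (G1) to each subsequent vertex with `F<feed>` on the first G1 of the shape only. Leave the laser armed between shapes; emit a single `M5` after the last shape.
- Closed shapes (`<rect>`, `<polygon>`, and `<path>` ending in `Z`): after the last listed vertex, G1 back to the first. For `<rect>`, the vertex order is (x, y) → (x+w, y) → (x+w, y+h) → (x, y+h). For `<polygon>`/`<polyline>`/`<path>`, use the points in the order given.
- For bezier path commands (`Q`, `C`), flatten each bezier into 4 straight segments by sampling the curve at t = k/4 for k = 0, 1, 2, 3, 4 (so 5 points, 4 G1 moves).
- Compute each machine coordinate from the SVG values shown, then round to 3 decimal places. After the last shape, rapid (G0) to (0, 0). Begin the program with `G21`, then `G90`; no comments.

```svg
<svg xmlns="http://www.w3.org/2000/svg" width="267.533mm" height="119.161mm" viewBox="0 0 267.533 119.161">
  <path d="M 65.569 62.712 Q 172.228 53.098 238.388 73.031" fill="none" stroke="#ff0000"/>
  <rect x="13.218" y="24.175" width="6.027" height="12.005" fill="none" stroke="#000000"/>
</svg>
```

Since the viewBox matches the mm dimensions, user units are millimetres directly. The only transform is the Y-flip y_m = 119.161 − y_svg.

Shape 1 is a quadratic bezier drawn with `<path>`. Its stroke #ff0000 means score at S412, F1642. After flipping Y the toolpath is (65.569,56.449) → (116.367,59.409) → (162.103,58.676) → (202.777,54.250) → (238.388,46.130).

Shape 2 is a rectangle drawn with `<rect>`. Its stroke #000000 means cut at S854, F1389. After flipping Y the toolpath is (13.218,94.986) → (19.245,94.986) → (19.245,82.981) → (13.218,82.981) → (13.218,94.986), returning to the start.

G21
G90
G0 X65.569 Y56.449
M3 S412
G1 X116.367 Y59.409 F1642
G1 X162.103 Y58.676
G1 X202.777 Y54.250
G1 X238.388 Y46.130
G0 X13.218 Y94.986
M3 S854
G1 X19.245 Y94.986 F1389
G1 X19.245 Y82.981
G1 X13.218 Y82.981
G1 X13.218 Y94.986
M5
G0 X0.000 Y0.000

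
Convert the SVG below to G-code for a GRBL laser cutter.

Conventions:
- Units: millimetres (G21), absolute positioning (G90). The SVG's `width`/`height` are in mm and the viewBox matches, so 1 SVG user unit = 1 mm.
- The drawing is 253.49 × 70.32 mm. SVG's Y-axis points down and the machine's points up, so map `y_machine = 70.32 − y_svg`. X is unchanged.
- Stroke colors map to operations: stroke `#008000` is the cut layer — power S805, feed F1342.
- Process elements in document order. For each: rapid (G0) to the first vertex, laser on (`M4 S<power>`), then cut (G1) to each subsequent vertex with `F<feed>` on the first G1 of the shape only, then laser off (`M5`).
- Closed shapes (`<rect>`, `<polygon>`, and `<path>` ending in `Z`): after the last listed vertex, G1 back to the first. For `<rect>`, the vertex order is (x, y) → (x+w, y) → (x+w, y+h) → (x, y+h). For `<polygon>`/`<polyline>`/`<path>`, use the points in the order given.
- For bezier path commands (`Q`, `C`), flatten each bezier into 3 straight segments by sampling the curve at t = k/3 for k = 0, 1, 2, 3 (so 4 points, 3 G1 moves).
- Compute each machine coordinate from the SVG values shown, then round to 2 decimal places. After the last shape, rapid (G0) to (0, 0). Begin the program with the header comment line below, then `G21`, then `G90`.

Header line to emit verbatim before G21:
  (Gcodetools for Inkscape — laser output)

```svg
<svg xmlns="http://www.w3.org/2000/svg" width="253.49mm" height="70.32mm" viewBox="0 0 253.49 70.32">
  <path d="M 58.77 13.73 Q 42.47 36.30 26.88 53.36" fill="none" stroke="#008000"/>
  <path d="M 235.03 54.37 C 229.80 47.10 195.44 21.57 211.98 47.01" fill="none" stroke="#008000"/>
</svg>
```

viewBox `0 0 253.49 70.32` with mm width/height → 1 unit = 1 mm. Flip: y_m = 70.32 − y_svg.

**Shape 1** — `<path>` quadratic bezier, stroke `#008000` → cut (S805, F1342). Control points (SVG): P0=(58.77,13.73), P1=(42.47,36.30), P2=(26.88,53.36); sampled at t=k/3. Machine vertices: (58.77,56.59) → (47.98,42.16) → (37.35,28.95) → (26.88,16.96). Open path.

**Shape 2** — `<path>` cubic bezier, stroke `#008000` → cut (S805, F1342). Control points (SVG): P0=(235.03,54.37), P1=(229.80,47.10), P2=(195.44,21.57), P3=(211.98,47.01); sampled at t=k/3. Machine vertices: (235.03,15.95) → (223.05,26.74) → (209.44,34.32) → (211.98,23.31). Open path.

(Gcodetools for Inkscape — laser output)
G21
G90
G0 X58.77 Y56.59
M4 S805
G1 X47.98 Y42.16 F1342
G1 X37.35 Y28.95
G1 X26.88 Y16.96
M5
G0 X235.03 Y15.95
M4 S805
G1 X223.05 Y26.74 F1342
G1 X209.44 Y34.32
G1 X211.98 Y23.31
M5
G0 X0.00 Y0.00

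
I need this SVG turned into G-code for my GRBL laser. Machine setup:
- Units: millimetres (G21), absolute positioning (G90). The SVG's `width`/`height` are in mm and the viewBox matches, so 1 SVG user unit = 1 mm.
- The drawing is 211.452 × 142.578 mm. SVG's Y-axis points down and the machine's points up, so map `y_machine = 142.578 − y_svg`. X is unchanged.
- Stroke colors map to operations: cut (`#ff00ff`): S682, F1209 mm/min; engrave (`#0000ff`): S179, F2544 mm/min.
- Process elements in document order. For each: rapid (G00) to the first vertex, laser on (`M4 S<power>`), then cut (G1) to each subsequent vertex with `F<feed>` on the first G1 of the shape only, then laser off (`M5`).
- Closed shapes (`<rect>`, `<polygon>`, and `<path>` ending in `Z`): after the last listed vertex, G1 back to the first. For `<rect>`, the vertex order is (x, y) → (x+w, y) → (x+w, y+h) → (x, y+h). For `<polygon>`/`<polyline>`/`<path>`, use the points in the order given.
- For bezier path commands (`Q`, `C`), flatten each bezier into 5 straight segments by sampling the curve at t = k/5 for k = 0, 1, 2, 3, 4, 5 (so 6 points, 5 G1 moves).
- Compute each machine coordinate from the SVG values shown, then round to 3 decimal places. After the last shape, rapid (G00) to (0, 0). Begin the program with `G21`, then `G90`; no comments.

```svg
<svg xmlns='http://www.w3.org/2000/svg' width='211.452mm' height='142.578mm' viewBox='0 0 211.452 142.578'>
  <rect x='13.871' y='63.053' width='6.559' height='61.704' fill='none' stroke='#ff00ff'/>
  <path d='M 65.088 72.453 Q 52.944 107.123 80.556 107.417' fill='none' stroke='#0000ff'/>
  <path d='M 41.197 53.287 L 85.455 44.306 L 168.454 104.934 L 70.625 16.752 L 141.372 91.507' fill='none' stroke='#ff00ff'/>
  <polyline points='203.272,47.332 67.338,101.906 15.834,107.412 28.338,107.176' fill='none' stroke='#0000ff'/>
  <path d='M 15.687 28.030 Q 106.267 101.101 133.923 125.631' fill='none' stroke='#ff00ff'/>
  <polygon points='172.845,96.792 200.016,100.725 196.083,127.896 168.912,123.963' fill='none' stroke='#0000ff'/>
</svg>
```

G21
G90
G00 X13.871 Y79.525
M4 S682
G1 X20.430 Y79.525 F1209
G1 X20.430 Y17.821
G1 X13.871 Y17.821
G1 X13.871 Y79.525
M5
G00 X65.088 Y70.125
M4 S179
G1 X61.821 Y57.632 F2544
G1 X61.734 Y47.889
G1 X64.827 Y40.896
G1 X71.101 Y36.654
G1 X80.556 Y35.161
M5
G00 X41.197 Y89.291
M4 S682
G1 X85.455 Y98.272 F1209
G1 X168.454 Y37.644
G1 X70.625 Y125.826
G1 X141.372 Y51.071
M5
G00 X203.272 Y95.246
M4 S179
G1 X67.338 Y40.672 F2544
G1 X15.834 Y35.166
G1 X28.338 Y35.402
M5
G00 X15.687 Y114.548
M4 S682
G1 X49.402 Y87.261 F1209
G1 X78.083 Y63.858
G1 X101.730 Y44.338
G1 X120.344 Y28.701
G1 X133.923 Y16.947
M5
G00 X172.845 Y45.786
M4 S179
G1 X200.016 Y41.853 F2544
G1 X196.083 Y14.682
G1 X168.912 Y18.615
G1 X172.845 Y45.786
M5
G00 X0.000 Y0.000

1 u = 1 mm; y_m = 142.578 − y.

[1] `<rect>` rectangle, #ff00ff→cut S682 F1209: (13.871,79.525) → (20.430,79.525) → (20.430,17.821) → (13.871,17.821) → (13.871,79.525) (closed)

[2] `<path>` quadratic bezier, #0000ff→engrave S179 F2544: (65.088,70.125) → (61.821,57.632) → (61.734,47.889) → (64.827,40.896) → (71.101,36.654) → (80.556,35.161)

[3] `<path>` open polyline, #ff00ff→cut S682 F1209: (41.197,89.291) → (85.455,98.272) → (168.454,37.644) → (70.625,125.826) → (141.372,51.071)

[4] `<polyline>` open polyline, #0000ff→engrave S179 F2544: (203.272,95.246) → (67.338,40.672) → (15.834,35.166) → (28.338,35.402)

[5] `<path>` quadratic bezier, #ff00ff→cut S682 F1209: (15.687,114.548) → (49.402,87.261) → (78.083,63.858) → (101.730,44.338) → (120.344,28.701) → (133.923,16.947)

[6] `<polygon>` regular polygon, #0000ff→engrave S179 F2544: (172.845,45.786) → (200.016,41.853) → (196.083,14.682) → (168.912,18.615) → (172.845,45.786) (closed)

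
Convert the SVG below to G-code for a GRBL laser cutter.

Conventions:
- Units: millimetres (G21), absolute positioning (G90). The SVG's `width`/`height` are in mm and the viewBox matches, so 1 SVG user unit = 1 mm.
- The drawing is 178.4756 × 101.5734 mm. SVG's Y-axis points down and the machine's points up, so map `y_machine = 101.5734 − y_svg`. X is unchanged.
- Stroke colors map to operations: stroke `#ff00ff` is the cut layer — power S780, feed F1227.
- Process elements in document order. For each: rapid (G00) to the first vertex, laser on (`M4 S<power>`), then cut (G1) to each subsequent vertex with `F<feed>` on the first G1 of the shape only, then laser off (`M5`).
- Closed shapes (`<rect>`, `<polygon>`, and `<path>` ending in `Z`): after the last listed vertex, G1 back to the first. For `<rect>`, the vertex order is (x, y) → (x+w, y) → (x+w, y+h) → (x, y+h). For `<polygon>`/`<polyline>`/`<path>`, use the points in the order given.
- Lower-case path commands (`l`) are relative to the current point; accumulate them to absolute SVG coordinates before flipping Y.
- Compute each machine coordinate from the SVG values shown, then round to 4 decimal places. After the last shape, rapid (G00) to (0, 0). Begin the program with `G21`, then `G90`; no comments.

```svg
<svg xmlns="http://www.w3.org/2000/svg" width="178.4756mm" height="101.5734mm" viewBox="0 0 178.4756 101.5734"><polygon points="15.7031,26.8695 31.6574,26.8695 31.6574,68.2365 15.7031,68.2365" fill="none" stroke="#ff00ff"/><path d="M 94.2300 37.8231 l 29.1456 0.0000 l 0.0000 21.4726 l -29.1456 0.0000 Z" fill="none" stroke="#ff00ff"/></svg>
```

G21
G90
G00 X15.7031 Y74.7039
M4 S780
G1 X31.6574 Y74.7039 F1227
G1 X31.6574 Y33.3369
G1 X15.7031 Y33.3369
G1 X15.7031 Y74.7039
M5
G00 X94.2300 Y63.7503
M4 S780
G1 X123.3756 Y63.7503 F1227
G1 X123.3756 Y42.2777
G1 X94.2300 Y42.2777
G1 X94.2300 Y63.7503
M5
G00 X0.0000 Y0.0000

Since the viewBox matches the mm dimensions, user units are millimetres directly. The only transform is the Y-flip y_m = 101.5734 − y_svg.

Shape 1 is a rectangle drawn with `<polygon>`. Its stroke #ff00ff means cut at S780, F1227. After flipping Y the toolpath is (15.7031,74.7039) → (31.6574,74.7039) → (31.6574,33.3369) → (15.7031,33.3369) → (15.7031,74.7039), returning to the start.

Shape 2 is a rectangle drawn with `<path>`. Its stroke #ff00ff means cut at S780, F1227. After flipping Y the toolpath is (94.2300,63.7503) → (123.3756,63.7503) → (123.3756,42.2777) → (94.2300,42.2777) → (94.2300,63.7503), returning to the start.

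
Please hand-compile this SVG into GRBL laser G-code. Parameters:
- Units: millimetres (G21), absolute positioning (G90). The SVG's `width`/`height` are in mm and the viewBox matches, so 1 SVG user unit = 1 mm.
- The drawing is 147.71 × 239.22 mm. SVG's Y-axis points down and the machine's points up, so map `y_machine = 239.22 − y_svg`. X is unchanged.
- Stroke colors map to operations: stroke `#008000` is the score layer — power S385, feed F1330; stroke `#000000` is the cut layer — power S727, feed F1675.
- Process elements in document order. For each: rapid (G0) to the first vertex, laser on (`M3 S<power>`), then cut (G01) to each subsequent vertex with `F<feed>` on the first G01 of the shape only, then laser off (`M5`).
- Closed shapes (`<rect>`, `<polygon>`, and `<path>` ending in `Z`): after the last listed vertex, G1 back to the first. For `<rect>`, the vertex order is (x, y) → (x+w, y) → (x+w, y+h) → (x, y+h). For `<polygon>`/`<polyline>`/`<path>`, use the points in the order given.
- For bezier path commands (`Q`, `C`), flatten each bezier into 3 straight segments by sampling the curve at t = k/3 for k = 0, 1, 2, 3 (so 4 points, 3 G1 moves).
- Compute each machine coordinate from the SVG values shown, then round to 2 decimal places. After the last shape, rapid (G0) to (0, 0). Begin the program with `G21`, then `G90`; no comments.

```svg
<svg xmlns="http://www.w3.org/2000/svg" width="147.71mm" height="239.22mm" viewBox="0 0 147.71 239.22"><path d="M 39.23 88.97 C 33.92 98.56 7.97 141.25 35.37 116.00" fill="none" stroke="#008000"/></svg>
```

viewBox `0 0 147.71 239.22` with mm width/height → 1 unit = 1 mm. Flip: y_m = 239.22 − y_svg.

**Shape 1** — `<path>` cubic bezier, stroke `#008000` → score (S385, F1330). Control points (SVG): P0=(39.23,88.97), P1=(33.92,98.56), P2=(7.97,141.25), P3=(35.37,116.00); sampled at t=k/3. Machine vertices: (39.23,150.25) → (29.78,133.37) → (23.01,116.87) → (35.37,123.22). Open path.

G21
G90
G0 X39.23 Y150.25
M3 S385
G01 X29.78 Y133.37 F1330
G01 X23.01 Y116.87
G01 X35.37 Y123.22
M5
G0 X0.00 Y0.00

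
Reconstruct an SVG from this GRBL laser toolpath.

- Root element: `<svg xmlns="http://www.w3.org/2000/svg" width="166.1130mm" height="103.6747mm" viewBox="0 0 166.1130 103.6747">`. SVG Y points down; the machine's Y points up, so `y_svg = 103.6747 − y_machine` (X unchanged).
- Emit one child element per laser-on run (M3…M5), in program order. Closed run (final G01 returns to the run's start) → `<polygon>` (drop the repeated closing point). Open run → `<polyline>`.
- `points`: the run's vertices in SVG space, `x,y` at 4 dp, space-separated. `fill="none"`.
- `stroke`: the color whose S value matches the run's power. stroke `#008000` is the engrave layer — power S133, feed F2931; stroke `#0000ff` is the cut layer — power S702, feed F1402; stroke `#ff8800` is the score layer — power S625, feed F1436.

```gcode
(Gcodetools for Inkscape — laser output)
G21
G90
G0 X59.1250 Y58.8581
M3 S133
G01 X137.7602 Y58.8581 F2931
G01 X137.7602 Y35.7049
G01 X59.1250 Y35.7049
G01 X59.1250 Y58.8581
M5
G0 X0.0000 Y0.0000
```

<svg xmlns="http://www.w3.org/2000/svg" width="166.1130mm" height="103.6747mm" viewBox="0 0 166.1130 103.6747">
  <polygon points="59.1250,44.8166 137.7602,44.8166 137.7602,67.9698 59.1250,67.9698" fill="none" stroke="#008000"/>
</svg>

Machine Y-up, SVG Y-down with viewBox height 103.6747, so y_svg = 103.6747 − y_machine; X carries over. Every run uses S133, so all elements get stroke `#008000` (engrave).

Run 1: The run returns to its start, so emit a `<polygon>` with points (Y-flipped): 59.1250,44.8166 137.7602,44.8166 137.7602,67.9698 59.1250,67.9698.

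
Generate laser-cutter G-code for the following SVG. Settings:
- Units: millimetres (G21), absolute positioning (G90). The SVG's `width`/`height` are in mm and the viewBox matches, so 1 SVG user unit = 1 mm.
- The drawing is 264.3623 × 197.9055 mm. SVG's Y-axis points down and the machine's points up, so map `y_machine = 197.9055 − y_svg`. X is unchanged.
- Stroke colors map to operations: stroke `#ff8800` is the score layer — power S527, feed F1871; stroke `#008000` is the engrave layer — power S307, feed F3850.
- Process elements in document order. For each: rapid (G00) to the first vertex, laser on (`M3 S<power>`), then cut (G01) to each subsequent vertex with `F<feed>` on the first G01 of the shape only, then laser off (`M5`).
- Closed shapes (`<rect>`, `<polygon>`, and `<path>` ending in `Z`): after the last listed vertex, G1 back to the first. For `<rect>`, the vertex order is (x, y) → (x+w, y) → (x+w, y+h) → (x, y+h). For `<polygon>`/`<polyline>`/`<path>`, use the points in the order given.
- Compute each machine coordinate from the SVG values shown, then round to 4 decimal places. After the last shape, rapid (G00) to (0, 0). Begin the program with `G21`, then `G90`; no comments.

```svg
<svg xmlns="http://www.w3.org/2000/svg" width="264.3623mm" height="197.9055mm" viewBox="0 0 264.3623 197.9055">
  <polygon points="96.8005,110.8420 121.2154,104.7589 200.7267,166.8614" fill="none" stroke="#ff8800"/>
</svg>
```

G21
G90
G00 X96.8005 Y87.0635
M3 S527
G01 X121.2154 Y93.1466 F1871
G01 X200.7267 Y31.0441
G01 X96.8005 Y87.0635
M5
G00 X0.0000 Y0.0000

Since the viewBox matches the mm dimensions, user units are millimetres directly. The only transform is the Y-flip y_m = 197.9055 − y_svg.

Shape 1 is a closed polygon drawn with `<polygon>`. Its stroke #ff8800 means score at S527, F1871. After flipping Y the toolpath is (96.8005,87.0635) → (121.2154,93.1466) → (200.7267,31.0441) → (96.8005,87.0635), returning to the start.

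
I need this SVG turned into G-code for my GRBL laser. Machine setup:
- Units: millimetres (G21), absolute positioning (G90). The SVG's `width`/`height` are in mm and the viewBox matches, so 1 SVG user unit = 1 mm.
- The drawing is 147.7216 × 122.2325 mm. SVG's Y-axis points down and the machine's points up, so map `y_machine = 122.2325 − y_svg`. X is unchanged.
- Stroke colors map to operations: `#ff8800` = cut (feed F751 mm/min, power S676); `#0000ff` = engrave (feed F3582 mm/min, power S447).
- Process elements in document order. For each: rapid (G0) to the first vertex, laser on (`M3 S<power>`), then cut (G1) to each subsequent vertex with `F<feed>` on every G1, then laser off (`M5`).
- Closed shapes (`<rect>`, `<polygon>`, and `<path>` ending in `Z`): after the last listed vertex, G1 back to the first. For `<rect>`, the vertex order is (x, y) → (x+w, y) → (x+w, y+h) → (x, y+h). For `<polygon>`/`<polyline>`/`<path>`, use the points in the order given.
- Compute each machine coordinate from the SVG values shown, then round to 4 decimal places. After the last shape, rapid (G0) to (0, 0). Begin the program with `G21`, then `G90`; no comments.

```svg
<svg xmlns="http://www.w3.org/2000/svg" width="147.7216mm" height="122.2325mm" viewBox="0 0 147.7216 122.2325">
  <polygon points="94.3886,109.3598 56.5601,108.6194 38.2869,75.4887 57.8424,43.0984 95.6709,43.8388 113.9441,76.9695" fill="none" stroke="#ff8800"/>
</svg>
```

Since the viewBox matches the mm dimensions, user units are millimetres directly. The only transform is the Y-flip y_m = 122.2325 − y_svg.

Shape 1 is a regular polygon drawn with `<polygon>`. Its stroke #ff8800 means cut at S676, F751. After flipping Y the toolpath is (94.3886,12.8727) → (56.5601,13.6131) → (38.2869,46.7438) → (57.8424,79.1341) → (95.6709,78.3937) → (113.9441,45.2630) → (94.3886,12.8727), returning to the start.

G21
G90
G0 X94.3886 Y12.8727
M3 S676
G1 X56.5601 Y13.6131 F751
G1 X38.2869 Y46.7438 F751
G1 X57.8424 Y79.1341 F751
G1 X95.6709 Y78.3937 F751
G1 X113.9441 Y45.2630 F751
G1 X94.3886 Y12.8727 F751
M5
G0 X0.0000 Y0.0000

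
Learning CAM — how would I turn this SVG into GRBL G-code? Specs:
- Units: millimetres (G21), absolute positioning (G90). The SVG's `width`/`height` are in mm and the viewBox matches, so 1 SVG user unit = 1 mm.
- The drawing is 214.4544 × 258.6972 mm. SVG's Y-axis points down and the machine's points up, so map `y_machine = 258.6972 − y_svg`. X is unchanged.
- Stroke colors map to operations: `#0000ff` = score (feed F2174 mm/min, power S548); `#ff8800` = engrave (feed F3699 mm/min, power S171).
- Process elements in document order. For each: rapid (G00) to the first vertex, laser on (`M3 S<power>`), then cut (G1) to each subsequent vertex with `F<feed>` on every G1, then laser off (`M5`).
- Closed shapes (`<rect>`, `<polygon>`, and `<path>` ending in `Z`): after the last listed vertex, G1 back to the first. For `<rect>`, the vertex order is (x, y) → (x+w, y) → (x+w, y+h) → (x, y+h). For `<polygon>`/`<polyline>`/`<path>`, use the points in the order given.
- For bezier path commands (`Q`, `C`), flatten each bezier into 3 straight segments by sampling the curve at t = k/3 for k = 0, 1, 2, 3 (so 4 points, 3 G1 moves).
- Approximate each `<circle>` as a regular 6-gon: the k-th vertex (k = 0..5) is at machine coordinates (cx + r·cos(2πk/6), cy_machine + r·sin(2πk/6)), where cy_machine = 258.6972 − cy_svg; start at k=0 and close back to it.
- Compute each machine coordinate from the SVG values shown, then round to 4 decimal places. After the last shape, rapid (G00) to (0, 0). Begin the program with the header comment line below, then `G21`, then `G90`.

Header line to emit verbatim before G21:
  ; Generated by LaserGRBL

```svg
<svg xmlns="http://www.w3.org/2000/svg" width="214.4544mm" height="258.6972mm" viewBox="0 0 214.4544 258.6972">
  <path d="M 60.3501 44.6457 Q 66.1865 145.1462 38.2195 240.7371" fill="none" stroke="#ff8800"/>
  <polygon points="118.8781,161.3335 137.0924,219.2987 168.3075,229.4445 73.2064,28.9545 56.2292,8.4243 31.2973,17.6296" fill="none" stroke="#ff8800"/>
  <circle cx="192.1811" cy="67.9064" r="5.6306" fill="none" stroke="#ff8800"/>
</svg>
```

; Generated by LaserGRBL
G21
G90
G00 X60.3501 Y214.0515
M3 S171
G1 X60.4851 Y147.5967 F3699
G1 X53.1082 Y82.2329 F3699
G1 X38.2195 Y17.9601 F3699
M5
G00 X118.8781 Y97.3637
M3 S171
G1 X137.0924 Y39.3985 F3699
G1 X168.3075 Y29.2527 F3699
G1 X73.2064 Y229.7427 F3699
G1 X56.2292 Y250.2729 F3699
G1 X31.2973 Y241.0676 F3699
G1 X118.8781 Y97.3637 F3699
M5
G00 X197.8117 Y190.7908
M3 S171
G1 X194.9964 Y195.6670 F3699
G1 X189.3658 Y195.6670 F3699
G1 X186.5505 Y190.7908 F3699
G1 X189.3658 Y185.9146 F3699
G1 X194.9964 Y185.9146 F3699
G1 X197.8117 Y190.7908 F3699
M5
G00 X0.0000 Y0.0000

1 u = 1 mm; y_m = 258.6972 − y.

[1] `<path>` quadratic bezier, #ff8800→engrave S171 F3699: (60.3501,214.0515) → (60.4851,147.5967) → (53.1082,82.2329) → (38.2195,17.9601)

[2] `<polygon>` closed polygon, #ff8800→engrave S171 F3699: (118.8781,97.3637) → (137.0924,39.3985) → (168.3075,29.2527) → (73.2064,229.7427) → (56.2292,250.2729) → (31.2973,241.0676) → (118.8781,97.3637) (closed)

[3] `<circle>` circle, #ff8800→engrave S171 F3699: (197.8117,190.7908) → (194.9964,195.6670) → (189.3658,195.6670) → (186.5505,190.7908) → (189.3658,185.9146) → (194.9964,185.9146) → (197.8117,190.7908) (closed)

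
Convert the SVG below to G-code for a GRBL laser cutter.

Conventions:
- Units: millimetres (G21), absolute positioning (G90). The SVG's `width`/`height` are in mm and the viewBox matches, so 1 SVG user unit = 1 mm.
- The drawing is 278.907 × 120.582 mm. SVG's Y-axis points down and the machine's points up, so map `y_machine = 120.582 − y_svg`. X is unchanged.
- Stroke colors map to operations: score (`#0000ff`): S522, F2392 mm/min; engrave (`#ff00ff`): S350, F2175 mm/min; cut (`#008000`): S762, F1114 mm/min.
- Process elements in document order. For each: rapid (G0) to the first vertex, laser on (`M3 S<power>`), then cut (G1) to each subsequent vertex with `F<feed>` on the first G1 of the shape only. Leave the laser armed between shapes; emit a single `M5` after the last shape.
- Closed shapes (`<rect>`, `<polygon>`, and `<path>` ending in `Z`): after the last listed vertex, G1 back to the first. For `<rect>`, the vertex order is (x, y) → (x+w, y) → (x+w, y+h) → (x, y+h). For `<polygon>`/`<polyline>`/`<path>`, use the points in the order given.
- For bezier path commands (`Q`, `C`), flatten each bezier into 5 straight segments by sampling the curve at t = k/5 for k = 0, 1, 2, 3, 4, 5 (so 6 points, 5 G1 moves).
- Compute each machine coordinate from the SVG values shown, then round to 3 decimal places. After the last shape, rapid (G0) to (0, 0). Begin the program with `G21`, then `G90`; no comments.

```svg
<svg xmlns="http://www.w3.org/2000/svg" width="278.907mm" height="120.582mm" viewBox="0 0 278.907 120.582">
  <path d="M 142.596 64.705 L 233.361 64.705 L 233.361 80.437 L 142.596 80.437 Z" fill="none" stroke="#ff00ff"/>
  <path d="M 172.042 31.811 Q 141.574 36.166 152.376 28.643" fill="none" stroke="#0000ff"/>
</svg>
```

1 u = 1 mm; y_m = 120.582 − y.

[1] `<path>` rectangle, #ff00ff→engrave S350 F2175: (142.596,55.877) → (233.361,55.877) → (233.361,40.145) → (142.596,40.145) → (142.596,55.877) (closed)

[2] `<path>` quadratic bezier, #0000ff→score S522 F2392: (172.042,88.771) → (161.506,87.504) → (154.271,87.187) → (150.338,87.821) → (149.706,89.405) → (152.376,91.939)

G21
G90
G0 X142.596 Y55.877
M3 S350
G1 X233.361 Y55.877 F2175
G1 X233.361 Y40.145
G1 X142.596 Y40.145
G1 X142.596 Y55.877
G0 X172.042 Y88.771
M3 S522
G1 X161.506 Y87.504 F2392
G1 X154.271 Y87.187
G1 X150.338 Y87.821
G1 X149.706 Y89.405
G1 X152.376 Y91.939
M5
G0 X0.000 Y0.000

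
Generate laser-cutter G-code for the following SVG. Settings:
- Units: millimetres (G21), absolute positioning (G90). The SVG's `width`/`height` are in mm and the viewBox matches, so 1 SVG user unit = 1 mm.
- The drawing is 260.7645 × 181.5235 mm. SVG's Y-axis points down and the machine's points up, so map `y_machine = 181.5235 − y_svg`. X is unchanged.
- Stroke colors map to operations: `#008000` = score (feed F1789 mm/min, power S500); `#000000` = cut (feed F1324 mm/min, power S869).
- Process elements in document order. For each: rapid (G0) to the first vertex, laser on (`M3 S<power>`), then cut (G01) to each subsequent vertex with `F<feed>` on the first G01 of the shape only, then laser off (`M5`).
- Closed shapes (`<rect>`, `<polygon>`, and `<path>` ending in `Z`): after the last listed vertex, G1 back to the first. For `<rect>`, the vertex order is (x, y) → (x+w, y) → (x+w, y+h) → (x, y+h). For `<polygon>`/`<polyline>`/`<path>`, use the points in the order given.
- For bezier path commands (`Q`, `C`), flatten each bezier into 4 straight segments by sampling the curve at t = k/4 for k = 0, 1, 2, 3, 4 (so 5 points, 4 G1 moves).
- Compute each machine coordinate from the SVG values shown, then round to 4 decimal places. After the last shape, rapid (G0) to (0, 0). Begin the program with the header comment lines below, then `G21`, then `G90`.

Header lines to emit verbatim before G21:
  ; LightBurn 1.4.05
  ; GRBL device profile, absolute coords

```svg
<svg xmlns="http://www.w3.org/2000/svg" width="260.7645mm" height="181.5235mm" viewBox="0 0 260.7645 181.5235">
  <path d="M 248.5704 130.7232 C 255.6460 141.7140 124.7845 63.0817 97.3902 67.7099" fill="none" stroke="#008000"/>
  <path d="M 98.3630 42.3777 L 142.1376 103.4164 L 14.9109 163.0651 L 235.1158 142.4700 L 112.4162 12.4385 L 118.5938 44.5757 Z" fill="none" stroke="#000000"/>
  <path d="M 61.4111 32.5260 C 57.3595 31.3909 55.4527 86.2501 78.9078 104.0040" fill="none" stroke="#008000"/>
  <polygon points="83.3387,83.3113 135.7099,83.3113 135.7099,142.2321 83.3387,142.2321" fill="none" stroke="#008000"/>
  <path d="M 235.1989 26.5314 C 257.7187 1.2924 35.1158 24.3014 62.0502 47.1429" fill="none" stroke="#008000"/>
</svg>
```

; LightBurn 1.4.05
; GRBL device profile, absolute coords
G21
G90
G0 X248.5704 Y50.8003
M3 S500
G01 X231.7858 Y56.6602 F1789
G01 X185.9065 Y79.9210
G01 X133.5641 Y104.3747
G01 X97.3902 Y113.8136
M5
G0 X98.3630 Y139.1458
M3 S869
G01 X142.1376 Y78.1071 F1324
G01 X14.9109 Y18.4584
G01 X235.1158 Y39.0535
G01 X112.4162 Y169.0850
G01 X118.5938 Y136.9478
G01 X98.3630 Y139.1458
M5
G0 X61.4111 Y148.9975
M3 S500
G01 X59.1373 Y140.8046 F1789
G01 X59.8444 Y120.3419
G01 X65.7091 Y96.3375
G01 X78.9078 Y77.5195
M5
G0 X83.3387 Y98.2122
M3 S500
G01 X135.7099 Y98.2122 F1789
G01 X135.7099 Y39.2914
G01 X83.3387 Y39.2914
G01 X83.3387 Y98.2122
M5
G0 X235.1989 Y154.9921
M3 S500
G01 X213.8573 Y165.6313 F1789
G01 X146.9691 Y162.7165
G01 X80.9086 Y150.7866
G01 X62.0502 Y134.3806
M5
G0 X0.0000 Y0.0000

Since the viewBox matches the mm dimensions, user units are millimetres directly. The only transform is the Y-flip y_m = 181.5235 − y_svg.

Shape 1 is a cubic bezier drawn with `<path>`. Its stroke #008000 means score at S500, F1789. After flipping Y the toolpath is (248.5704,50.8003) → (231.7858,56.6602) → (185.9065,79.9210) → (133.5641,104.3747) → (97.3902,113.8136).

Shape 2 is a closed polygon drawn with `<path>`. Its stroke #000000 means cut at S869, F1324. After flipping Y the toolpath is (98.3630,139.1458) → (142.1376,78.1071) → (14.9109,18.4584) → (235.1158,39.0535) → (112.4162,169.0850) → (118.5938,136.9478) → (98.3630,139.1458), returning to the start.

Shape 3 is a cubic bezier drawn with `<path>`. Its stroke #008000 means score at S500, F1789. After flipping Y the toolpath is (61.4111,148.9975) → (59.1373,140.8046) → (59.8444,120.3419) → (65.7091,96.3375) → (78.9078,77.5195).

Shape 4 is a rectangle drawn with `<polygon>`. Its stroke #008000 means score at S500, F1789. After flipping Y the toolpath is (83.3387,98.2122) → (135.7099,98.2122) → (135.7099,39.2914) → (83.3387,39.2914) → (83.3387,98.2122), returning to the start.

Shape 5 is a cubic bezier drawn with `<path>`. Its stroke #008000 means score at S500, F1789. After flipping Y the toolpath is (235.1989,154.9921) → (213.8573,165.6313) → (146.9691,162.7165) → (80.9086,150.7866) → (62.0502,134.3806).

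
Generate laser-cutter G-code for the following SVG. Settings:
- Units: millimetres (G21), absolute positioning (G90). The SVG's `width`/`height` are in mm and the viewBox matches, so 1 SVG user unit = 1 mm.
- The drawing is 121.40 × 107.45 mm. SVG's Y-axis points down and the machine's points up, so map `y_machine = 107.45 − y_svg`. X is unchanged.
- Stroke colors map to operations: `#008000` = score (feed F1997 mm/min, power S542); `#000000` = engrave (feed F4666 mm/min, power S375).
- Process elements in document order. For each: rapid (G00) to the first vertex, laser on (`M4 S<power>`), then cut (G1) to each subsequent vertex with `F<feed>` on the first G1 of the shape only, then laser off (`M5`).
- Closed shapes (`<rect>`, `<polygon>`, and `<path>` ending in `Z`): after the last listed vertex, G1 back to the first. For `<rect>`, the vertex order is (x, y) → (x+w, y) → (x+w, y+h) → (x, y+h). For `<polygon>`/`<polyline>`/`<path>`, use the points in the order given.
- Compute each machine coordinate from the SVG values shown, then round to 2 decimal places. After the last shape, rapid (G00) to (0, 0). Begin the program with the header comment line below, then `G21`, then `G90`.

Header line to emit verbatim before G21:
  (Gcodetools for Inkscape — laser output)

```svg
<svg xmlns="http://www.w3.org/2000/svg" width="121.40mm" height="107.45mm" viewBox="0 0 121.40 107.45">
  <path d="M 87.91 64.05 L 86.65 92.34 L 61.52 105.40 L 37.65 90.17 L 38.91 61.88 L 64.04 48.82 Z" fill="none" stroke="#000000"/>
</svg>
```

(Gcodetools for Inkscape — laser output)
G21
G90
G00 X87.91 Y43.40
M4 S375
G1 X86.65 Y15.11 F4666
G1 X61.52 Y2.05
G1 X37.65 Y17.28
G1 X38.91 Y45.57
G1 X64.04 Y58.63
G1 X87.91 Y43.40
M5
G00 X0.00 Y0.00

viewBox `0 0 121.40 107.45` with mm width/height → 1 unit = 1 mm. Flip: y_m = 107.45 − y_svg.

**Shape 1** — `<path>` regular polygon, stroke `#000000` → engrave (S375, F4666). Machine vertices: (87.91,43.40) → (86.65,15.11) → (61.52,2.05) → (37.65,17.28) → (38.91,45.57) → (64.04,58.63) → (87.91,43.40). Closed: final G1 returns to the first vertex.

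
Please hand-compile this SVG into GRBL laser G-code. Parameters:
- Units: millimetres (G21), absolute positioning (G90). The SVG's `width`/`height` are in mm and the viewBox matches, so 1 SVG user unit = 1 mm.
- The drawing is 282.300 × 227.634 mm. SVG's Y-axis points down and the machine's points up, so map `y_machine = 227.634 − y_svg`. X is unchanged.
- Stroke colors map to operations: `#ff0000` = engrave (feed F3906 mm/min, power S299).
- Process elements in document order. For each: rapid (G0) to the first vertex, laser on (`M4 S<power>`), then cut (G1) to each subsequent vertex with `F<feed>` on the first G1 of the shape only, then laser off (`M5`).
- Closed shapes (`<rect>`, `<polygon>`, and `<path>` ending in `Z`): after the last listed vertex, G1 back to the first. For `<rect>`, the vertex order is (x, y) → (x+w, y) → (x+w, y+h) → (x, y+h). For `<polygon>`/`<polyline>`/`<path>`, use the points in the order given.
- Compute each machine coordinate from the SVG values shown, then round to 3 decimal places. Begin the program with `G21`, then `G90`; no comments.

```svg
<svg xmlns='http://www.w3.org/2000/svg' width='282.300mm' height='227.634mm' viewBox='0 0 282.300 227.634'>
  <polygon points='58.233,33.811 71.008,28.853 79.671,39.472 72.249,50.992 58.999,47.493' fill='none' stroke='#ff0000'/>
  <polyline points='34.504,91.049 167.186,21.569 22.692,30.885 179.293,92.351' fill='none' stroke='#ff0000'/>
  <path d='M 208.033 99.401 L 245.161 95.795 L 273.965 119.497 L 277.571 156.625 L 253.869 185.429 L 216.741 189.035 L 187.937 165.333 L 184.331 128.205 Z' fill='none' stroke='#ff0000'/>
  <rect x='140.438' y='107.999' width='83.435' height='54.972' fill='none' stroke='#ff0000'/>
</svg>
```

viewBox `0 0 282.300 227.634` with mm width/height → 1 unit = 1 mm. Flip: y_m = 227.634 − y_svg.

**Shape 1** — `<polygon>` regular polygon, stroke `#ff0000` → engrave (S299, F3906). Machine vertices: (58.233,193.823) → (71.008,198.781) → (79.671,188.162) → (72.249,176.642) → (58.999,180.141) → (58.233,193.823). Closed: final G1 returns to the first vertex.

**Shape 2** — `<polyline>` open polyline, stroke `#ff0000` → engrave (S299, F3906). Machine vertices: (34.504,136.585) → (167.186,206.065) → (22.692,196.749) → (179.293,135.283). Open path.

**Shape 3** — `<path>` regular polygon, stroke `#ff0000` → engrave (S299, F3906). Machine vertices: (208.033,128.233) → (245.161,131.839) → (273.965,108.137) → (277.571,71.009) → (253.869,42.205) → (216.741,38.599) → (187.937,62.301) → (184.331,99.429) → (208.033,128.233). Closed: final G1 returns to the first vertex.

**Shape 4** — `<rect>` rectangle, stroke `#ff0000` → engrave (S299, F3906). Machine vertices: (140.438,119.635) → (223.873,119.635) → (223.873,64.663) → (140.438,64.663) → (140.438,119.635). Closed: final G1 returns to the first vertex.

G21
G90
G0 X58.233 Y193.823
M4 S299
G1 X71.008 Y198.781 F3906
G1 X79.671 Y188.162
G1 X72.249 Y176.642
G1 X58.999 Y180.141
G1 X58.233 Y193.823
M5
G0 X34.504 Y136.585
M4 S299
G1 X167.186 Y206.065 F3906
G1 X22.692 Y196.749
G1 X179.293 Y135.283
M5
G0 X208.033 Y128.233
M4 S299
G1 X245.161 Y131.839 F3906
G1 X273.965 Y108.137
G1 X277.571 Y71.009
G1 X253.869 Y42.205
G1 X216.741 Y38.599
G1 X187.937 Y62.301
G1 X184.331 Y99.429
G1 X208.033 Y128.233
M5
G0 X140.438 Y119.635
M4 S299
G1 X223.873 Y119.635 F3906
G1 X223.873 Y64.663
G1 X140.438 Y64.663
G1 X140.438 Y119.635
M5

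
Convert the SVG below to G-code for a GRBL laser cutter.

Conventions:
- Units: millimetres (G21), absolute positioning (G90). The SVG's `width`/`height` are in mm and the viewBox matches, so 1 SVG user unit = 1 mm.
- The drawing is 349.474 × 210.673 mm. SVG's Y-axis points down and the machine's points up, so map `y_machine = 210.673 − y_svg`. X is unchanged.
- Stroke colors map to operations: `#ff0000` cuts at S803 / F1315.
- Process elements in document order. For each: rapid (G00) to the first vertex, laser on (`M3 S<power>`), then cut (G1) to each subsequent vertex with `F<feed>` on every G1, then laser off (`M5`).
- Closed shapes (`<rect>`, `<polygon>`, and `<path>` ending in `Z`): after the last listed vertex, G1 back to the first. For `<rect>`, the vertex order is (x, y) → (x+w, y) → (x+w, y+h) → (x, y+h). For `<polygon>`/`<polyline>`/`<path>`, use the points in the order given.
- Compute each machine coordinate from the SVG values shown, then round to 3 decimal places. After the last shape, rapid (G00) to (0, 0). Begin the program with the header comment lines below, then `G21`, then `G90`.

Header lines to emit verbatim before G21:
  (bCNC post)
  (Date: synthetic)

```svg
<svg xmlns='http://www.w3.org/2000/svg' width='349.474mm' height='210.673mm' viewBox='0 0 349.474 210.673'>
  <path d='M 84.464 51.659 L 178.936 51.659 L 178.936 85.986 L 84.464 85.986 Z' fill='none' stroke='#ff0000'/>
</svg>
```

(bCNC post)
(Date: synthetic)
G21
G90
G00 X84.464 Y159.014
M3 S803
G1 X178.936 Y159.014 F1315
G1 X178.936 Y124.687 F1315
G1 X84.464 Y124.687 F1315
G1 X84.464 Y159.014 F1315
M5
G00 X0.000 Y0.000

1 u = 1 mm; y_m = 210.673 − y.

[1] `<path>` rectangle, #ff0000→cut S803 F1315: (84.464,159.014) → (178.936,159.014) → (178.936,124.687) → (84.464,124.687) → (84.464,159.014) (closed)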